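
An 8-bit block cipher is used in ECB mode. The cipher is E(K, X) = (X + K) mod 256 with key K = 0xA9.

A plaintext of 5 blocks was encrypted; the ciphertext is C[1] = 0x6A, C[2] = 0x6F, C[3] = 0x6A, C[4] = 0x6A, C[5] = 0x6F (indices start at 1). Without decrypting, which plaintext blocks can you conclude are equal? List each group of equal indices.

ECB encrypts each block independently with the same key, so equal ciphertext blocks imply equal plaintext blocks.
C[1] = C[3] = C[4] = 0x6A, so P[1] = P[3] = P[4].
C[2] = C[5] = 0x6F, so P[2] = P[5].

P[1] = P[3] = P[4]; P[2] = P[5]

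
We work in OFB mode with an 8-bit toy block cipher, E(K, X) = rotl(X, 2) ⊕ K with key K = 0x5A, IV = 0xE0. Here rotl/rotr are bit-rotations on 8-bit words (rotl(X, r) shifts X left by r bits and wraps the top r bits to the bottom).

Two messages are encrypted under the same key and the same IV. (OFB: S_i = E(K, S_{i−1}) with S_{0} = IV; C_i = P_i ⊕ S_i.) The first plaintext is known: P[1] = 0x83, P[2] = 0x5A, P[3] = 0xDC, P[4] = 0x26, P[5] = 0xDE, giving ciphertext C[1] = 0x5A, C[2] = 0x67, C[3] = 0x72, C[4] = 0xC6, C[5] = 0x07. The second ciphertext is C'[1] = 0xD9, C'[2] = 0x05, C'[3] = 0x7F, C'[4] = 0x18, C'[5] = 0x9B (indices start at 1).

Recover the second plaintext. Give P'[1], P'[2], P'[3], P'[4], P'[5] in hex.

In OFB with a reused IV, both messages share the same keystream S_i, so C_i ⊕ C'_i = P_i ⊕ P'_i and thus P'_i = P_i ⊕ C_i ⊕ C'_i.
P'[1]: 0x83 ⊕ 0x5A ⊕ 0xD9 = 0x00.
P'[2]: 0x5A ⊕ 0x67 ⊕ 0x05 = 0x38.
P'[3]: 0xDC ⊕ 0x72 ⊕ 0x7F = 0xD1.
P'[4]: 0x26 ⊕ 0xC6 ⊕ 0x18 = 0xF8.
P'[5]: 0xDE ⊕ 0x07 ⊕ 0x9B = 0x42.

P'[1] = 0x00, P'[2] = 0x38, P'[3] = 0xD1, P'[4] = 0xF8, P'[5] = 0x42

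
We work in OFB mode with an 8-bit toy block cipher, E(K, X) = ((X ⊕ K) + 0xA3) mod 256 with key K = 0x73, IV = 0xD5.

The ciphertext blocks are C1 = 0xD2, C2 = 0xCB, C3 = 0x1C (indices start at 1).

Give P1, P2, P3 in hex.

OFB decryption: S_i = E(K, S_{i−1}) with S_{0} = IV; P_i = C_i ⊕ S_i.
P1: S = E(K, 0xD5) = 0x49; 0xD2 ⊕ 0x49 = 0x9B.
P2: S = E(K, 0x49) = 0xDD; 0xCB ⊕ 0xDD = 0x16.
P3: S = E(K, 0xDD) = 0x51; 0x1C ⊕ 0x51 = 0x4D.

P1 = 0x9B, P2 = 0x16, P3 = 0x4D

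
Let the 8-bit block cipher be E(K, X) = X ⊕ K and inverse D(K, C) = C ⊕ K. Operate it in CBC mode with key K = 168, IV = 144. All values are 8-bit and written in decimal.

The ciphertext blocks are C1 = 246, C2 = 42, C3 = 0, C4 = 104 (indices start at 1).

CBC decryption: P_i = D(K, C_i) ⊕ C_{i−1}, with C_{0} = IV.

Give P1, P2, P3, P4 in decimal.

P1 = 206, P2 = 116, P3 = 130, P4 = 192

P1: D(K, 246) = 94; 94 ⊕ 144 = 206.
P2: D(K, 42) = 130; 130 ⊕ 246 = 116.
P3: D(K, 0) = 168; 168 ⊕ 42 = 130.
P4: D(K, 104) = 192; 192 ⊕ 0 = 192.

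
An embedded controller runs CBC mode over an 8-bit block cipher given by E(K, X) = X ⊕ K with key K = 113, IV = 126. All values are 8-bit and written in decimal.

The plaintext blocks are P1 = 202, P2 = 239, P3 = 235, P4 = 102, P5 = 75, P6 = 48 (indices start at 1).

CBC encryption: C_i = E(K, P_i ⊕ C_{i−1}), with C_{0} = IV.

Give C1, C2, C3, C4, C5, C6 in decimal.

C1 = 197, C2 = 91, C3 = 193, C4 = 214, C5 = 236, C6 = 173

C1: P1 ⊕ 126 = 180; E(K, 180) = 197.
C2: P2 ⊕ 197 = 42; E(K, 42) = 91.
C3: P3 ⊕ 91 = 176; E(K, 176) = 193.
C4: P4 ⊕ 193 = 167; E(K, 167) = 214.
C5: P5 ⊕ 214 = 157; E(K, 157) = 236.
C6: P6 ⊕ 236 = 220; E(K, 220) = 173.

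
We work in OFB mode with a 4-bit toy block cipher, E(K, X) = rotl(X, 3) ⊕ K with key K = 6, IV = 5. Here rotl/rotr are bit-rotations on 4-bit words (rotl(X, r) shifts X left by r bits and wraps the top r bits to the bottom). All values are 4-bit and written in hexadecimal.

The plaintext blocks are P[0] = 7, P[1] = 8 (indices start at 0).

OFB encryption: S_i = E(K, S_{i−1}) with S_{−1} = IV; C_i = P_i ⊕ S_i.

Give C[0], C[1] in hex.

C[0] = B, C[1] = 8

C[0]: S = E(K, 5) = C; 7 ⊕ C = B.
C[1]: S = E(K, C) = 0; 8 ⊕ 0 = 8.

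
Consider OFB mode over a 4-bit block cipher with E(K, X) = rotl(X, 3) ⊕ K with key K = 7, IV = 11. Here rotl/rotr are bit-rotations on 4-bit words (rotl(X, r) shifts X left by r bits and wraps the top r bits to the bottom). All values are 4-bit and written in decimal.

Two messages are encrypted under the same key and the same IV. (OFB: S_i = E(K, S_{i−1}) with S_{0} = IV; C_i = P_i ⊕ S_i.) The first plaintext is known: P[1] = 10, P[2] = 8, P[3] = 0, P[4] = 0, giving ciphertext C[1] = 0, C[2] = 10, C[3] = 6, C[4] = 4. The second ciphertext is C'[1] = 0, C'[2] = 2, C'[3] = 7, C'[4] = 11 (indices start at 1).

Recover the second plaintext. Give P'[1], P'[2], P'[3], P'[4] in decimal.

P'[1] = 10, P'[2] = 0, P'[3] = 1, P'[4] = 15

In OFB with a reused IV, both messages share the same keystream S_i, so C_i ⊕ C'_i = P_i ⊕ P'_i and thus P'_i = P_i ⊕ C_i ⊕ C'_i.
P'[1]: 10 ⊕ 0 ⊕ 0 = 10.
P'[2]: 8 ⊕ 10 ⊕ 2 = 0.
P'[3]: 0 ⊕ 6 ⊕ 7 = 1.
P'[4]: 0 ⊕ 4 ⊕ 11 = 15.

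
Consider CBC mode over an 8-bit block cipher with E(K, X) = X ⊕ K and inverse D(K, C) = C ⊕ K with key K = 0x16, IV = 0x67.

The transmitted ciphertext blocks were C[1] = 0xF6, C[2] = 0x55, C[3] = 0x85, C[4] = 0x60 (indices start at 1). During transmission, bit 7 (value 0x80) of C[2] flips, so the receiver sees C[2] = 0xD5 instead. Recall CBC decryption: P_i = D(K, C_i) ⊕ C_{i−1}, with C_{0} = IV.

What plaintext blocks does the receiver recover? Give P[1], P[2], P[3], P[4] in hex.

Only C[2] changed, to 0xD5. In CBC, a change in C_i garbles P_i and flips the same bit in P_{i+1}. Decrypting the received ciphertext:
P[1]: D(K, 0xF6) = 0xE0; 0xE0 ⊕ 0x67 = 0x87.
P[2]: D(K, 0xD5) = 0xC3; 0xC3 ⊕ 0xF6 = 0x35.
P[3]: D(K, 0x85) = 0x93; 0x93 ⊕ 0xD5 = 0x46.
P[4]: D(K, 0x60) = 0x76; 0x76 ⊕ 0x85 = 0xF3.
Blocks that differ from the original plaintext: P[2], P[3].

P[1] = 0x87, P[2] = 0x35, P[3] = 0x46, P[4] = 0xF3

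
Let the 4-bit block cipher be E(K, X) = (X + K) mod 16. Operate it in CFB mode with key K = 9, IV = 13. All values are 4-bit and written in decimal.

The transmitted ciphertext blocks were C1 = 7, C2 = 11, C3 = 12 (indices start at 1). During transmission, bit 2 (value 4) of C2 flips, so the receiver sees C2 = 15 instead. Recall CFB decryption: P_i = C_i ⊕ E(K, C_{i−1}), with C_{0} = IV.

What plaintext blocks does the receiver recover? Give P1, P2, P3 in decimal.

P1 = 1, P2 = 15, P3 = 4

Only C2 changed, to 15. In CFB, a change in C_i flips the same bit in P_i and garbles P_{i+1}. Decrypting the received ciphertext:
P1: E(K, 13) = 6; 7 ⊕ 6 = 1.
P2: E(K, 7) = 0; 15 ⊕ 0 = 15.
P3: E(K, 15) = 8; 12 ⊕ 8 = 4.
Blocks that differ from the original plaintext: P2, P3.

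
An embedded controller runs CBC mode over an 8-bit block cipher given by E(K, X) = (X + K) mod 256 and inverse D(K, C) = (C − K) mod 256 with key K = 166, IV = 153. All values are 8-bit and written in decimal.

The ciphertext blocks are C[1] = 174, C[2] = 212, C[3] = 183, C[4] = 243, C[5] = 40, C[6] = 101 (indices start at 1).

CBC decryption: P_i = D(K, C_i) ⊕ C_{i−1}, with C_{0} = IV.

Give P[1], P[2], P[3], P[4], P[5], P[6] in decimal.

P[1]: D(K, 174) = 8; 8 ⊕ 153 = 145.
P[2]: D(K, 212) = 46; 46 ⊕ 174 = 128.
P[3]: D(K, 183) = 17; 17 ⊕ 212 = 197.
P[4]: D(K, 243) = 77; 77 ⊕ 183 = 250.
P[5]: D(K, 40) = 130; 130 ⊕ 243 = 113.
P[6]: D(K, 101) = 191; 191 ⊕ 40 = 151.

P[1] = 145, P[2] = 128, P[3] = 197, P[4] = 250, P[5] = 113, P[6] = 151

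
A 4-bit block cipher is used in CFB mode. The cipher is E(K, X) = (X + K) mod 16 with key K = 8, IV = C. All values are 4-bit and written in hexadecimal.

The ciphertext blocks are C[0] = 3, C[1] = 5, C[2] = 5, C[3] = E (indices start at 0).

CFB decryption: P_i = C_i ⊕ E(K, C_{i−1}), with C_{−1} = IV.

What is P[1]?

P[1] = E

P[1]: E(K, 3) = B; 5 ⊕ B = E.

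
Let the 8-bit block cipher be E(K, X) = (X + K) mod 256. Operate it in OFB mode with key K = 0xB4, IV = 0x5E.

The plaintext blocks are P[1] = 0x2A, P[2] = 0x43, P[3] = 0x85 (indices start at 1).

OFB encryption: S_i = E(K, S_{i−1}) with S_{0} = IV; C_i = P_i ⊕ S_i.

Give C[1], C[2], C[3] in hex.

C[1] = 0x38, C[2] = 0x85, C[3] = 0xFF

C[1]: S = E(K, 0x5E) = 0x12; 0x2A ⊕ 0x12 = 0x38.
C[2]: S = E(K, 0x12) = 0xC6; 0x43 ⊕ 0xC6 = 0x85.
C[3]: S = E(K, 0xC6) = 0x7A; 0x85 ⊕ 0x7A = 0xFF.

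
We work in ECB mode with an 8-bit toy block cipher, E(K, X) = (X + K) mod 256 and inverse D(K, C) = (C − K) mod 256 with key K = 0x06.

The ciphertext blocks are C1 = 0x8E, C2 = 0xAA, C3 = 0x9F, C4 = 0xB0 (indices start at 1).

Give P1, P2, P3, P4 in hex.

P1 = 0x88, P2 = 0xA4, P3 = 0x99, P4 = 0xAA

ECB decryption: P_i = D(K, C_i).
P1: D(K, 0x8E) = 0x88.
P2: D(K, 0xAA) = 0xA4.
P3: D(K, 0x9F) = 0x99.
P4: D(K, 0xB0) = 0xAA.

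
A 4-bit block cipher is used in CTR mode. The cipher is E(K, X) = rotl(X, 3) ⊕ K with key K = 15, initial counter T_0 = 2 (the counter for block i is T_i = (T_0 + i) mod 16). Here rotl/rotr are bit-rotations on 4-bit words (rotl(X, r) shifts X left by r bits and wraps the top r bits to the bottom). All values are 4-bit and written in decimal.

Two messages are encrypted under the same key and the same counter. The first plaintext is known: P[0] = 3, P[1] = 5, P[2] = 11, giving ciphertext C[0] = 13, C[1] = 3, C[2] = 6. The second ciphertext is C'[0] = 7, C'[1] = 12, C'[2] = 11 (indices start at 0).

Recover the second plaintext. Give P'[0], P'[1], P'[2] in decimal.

In CTR with a reused counter, both messages share the same keystream S_i, so C_i ⊕ C'_i = P_i ⊕ P'_i and thus P'_i = P_i ⊕ C_i ⊕ C'_i.
P'[0]: 3 ⊕ 13 ⊕ 7 = 9.
P'[1]: 5 ⊕ 3 ⊕ 12 = 10.
P'[2]: 11 ⊕ 6 ⊕ 11 = 6.

P'[0] = 9, P'[1] = 10, P'[2] = 6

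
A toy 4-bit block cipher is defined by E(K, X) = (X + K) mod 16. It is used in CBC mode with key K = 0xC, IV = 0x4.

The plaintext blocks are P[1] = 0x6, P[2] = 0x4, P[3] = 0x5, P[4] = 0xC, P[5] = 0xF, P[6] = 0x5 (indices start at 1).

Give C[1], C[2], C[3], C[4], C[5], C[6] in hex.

CBC encryption: C_i = E(K, P_i ⊕ C_{i−1}), with C_{0} = IV.
C[1]: P[1] ⊕ 0x4 = 0x2; E(K, 0x2) = 0xE.
C[2]: P[2] ⊕ 0xE = 0xA; E(K, 0xA) = 0x6.
C[3]: P[3] ⊕ 0x6 = 0x3; E(K, 0x3) = 0xF.
C[4]: P[4] ⊕ 0xF = 0x3; E(K, 0x3) = 0xF.
C[5]: P[5] ⊕ 0xF = 0x0; E(K, 0x0) = 0xC.
C[6]: P[6] ⊕ 0xC = 0x9; E(K, 0x9) = 0x5.

C[1] = 0xE, C[2] = 0x6, C[3] = 0xF, C[4] = 0xF, C[5] = 0xC, C[6] = 0x5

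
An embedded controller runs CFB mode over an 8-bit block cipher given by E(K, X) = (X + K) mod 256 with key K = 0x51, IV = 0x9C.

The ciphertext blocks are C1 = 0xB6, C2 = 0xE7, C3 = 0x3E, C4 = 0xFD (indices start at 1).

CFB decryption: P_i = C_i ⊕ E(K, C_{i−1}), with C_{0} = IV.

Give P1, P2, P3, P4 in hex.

P1 = 0x5B, P2 = 0xE0, P3 = 0x06, P4 = 0x72

P1: E(K, 0x9C) = 0xED; 0xB6 ⊕ 0xED = 0x5B.
P2: E(K, 0xB6) = 0x07; 0xE7 ⊕ 0x07 = 0xE0.
P3: E(K, 0xE7) = 0x38; 0x3E ⊕ 0x38 = 0x06.
P4: E(K, 0x3E) = 0x8F; 0xFD ⊕ 0x8F = 0x72.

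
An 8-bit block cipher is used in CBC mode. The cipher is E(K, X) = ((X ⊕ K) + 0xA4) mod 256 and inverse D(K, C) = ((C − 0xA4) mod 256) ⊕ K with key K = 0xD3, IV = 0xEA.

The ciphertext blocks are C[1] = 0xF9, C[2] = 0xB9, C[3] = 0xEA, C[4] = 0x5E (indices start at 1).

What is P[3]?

CBC decryption: P_i = D(K, C_i) ⊕ C_{i−1}, with C_{0} = IV.
P[3]: D(K, 0xEA) = 0x95; 0x95 ⊕ 0xB9 = 0x2C.

P[3] = 0x2C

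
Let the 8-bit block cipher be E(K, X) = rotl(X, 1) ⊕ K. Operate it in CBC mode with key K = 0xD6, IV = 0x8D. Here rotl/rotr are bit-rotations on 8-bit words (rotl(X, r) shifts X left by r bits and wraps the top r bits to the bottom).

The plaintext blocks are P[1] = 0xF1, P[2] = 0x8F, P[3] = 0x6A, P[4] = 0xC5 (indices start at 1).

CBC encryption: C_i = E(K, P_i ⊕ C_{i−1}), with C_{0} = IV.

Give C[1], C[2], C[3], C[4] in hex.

C[1] = 0x2E, C[2] = 0x95, C[3] = 0x29, C[4] = 0x0F

C[1]: P[1] ⊕ 0x8D = 0x7C; E(K, 0x7C) = 0x2E.
C[2]: P[2] ⊕ 0x2E = 0xA1; E(K, 0xA1) = 0x95.
C[3]: P[3] ⊕ 0x95 = 0xFF; E(K, 0xFF) = 0x29.
C[4]: P[4] ⊕ 0x29 = 0xEC; E(K, 0xEC) = 0x0F.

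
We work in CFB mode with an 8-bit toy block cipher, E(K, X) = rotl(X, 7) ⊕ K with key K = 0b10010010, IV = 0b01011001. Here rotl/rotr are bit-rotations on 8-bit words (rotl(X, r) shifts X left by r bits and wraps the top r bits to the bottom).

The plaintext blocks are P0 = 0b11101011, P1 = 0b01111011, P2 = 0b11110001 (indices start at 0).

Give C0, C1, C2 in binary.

CFB encryption: C_i = P_i ⊕ E(K, C_{i−1}), with C_{−1} = IV.
C0: E(K, 0b01011001) = 0b00111110; 0b11101011 ⊕ 0b00111110 = 0b11010101.
C1: E(K, 0b11010101) = 0b01111000; 0b01111011 ⊕ 0b01111000 = 0b00000011.
C2: E(K, 0b00000011) = 0b00010011; 0b11110001 ⊕ 0b00010011 = 0b11100010.

C0 = 0b11010101, C1 = 0b00000011, C2 = 0b11100010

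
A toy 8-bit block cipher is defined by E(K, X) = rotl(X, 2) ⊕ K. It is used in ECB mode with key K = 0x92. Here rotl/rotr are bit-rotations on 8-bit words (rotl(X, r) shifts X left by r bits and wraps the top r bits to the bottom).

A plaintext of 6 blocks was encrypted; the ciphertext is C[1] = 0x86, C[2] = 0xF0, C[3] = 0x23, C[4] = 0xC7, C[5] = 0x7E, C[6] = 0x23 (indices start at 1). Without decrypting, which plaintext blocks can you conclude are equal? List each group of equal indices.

P[3] = P[6]

ECB encrypts each block independently with the same key, so equal ciphertext blocks imply equal plaintext blocks.
C[3] = C[6] = 0x23, so P[3] = P[6].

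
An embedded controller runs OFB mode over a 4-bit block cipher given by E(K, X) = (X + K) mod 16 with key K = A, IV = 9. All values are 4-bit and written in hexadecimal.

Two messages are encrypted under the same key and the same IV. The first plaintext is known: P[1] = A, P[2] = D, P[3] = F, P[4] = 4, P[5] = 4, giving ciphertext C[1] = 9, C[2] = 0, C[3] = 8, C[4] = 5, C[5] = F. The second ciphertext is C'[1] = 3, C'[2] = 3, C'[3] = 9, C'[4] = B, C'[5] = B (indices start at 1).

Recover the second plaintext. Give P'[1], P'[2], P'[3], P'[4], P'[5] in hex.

In OFB with a reused IV, both messages share the same keystream S_i, so C_i ⊕ C'_i = P_i ⊕ P'_i and thus P'_i = P_i ⊕ C_i ⊕ C'_i.
P'[1]: A ⊕ 9 ⊕ 3 = 0.
P'[2]: D ⊕ 0 ⊕ 3 = E.
P'[3]: F ⊕ 8 ⊕ 9 = E.
P'[4]: 4 ⊕ 5 ⊕ B = A.
P'[5]: 4 ⊕ F ⊕ B = 0.

P'[1] = 0, P'[2] = E, P'[3] = E, P'[4] = A, P'[5] = 0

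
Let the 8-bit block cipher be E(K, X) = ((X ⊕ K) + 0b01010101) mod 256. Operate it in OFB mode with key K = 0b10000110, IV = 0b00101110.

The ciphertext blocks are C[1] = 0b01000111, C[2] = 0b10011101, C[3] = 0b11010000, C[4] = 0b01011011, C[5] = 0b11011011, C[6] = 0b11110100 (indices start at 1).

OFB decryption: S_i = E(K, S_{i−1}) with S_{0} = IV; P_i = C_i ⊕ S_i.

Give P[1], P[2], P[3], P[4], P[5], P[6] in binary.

P[1] = 0b10111010, P[2] = 0b01001101, P[3] = 0b01111011, P[4] = 0b11011001, P[5] = 0b10000010, P[6] = 0b11000000

P[1]: S = E(K, 0b00101110) = 0b11111101; 0b01000111 ⊕ 0b11111101 = 0b10111010.
P[2]: S = E(K, 0b11111101) = 0b11010000; 0b10011101 ⊕ 0b11010000 = 0b01001101.
P[3]: S = E(K, 0b11010000) = 0b10101011; 0b11010000 ⊕ 0b10101011 = 0b01111011.
P[4]: S = E(K, 0b10101011) = 0b10000010; 0b01011011 ⊕ 0b10000010 = 0b11011001.
P[5]: S = E(K, 0b10000010) = 0b01011001; 0b11011011 ⊕ 0b01011001 = 0b10000010.
P[6]: S = E(K, 0b01011001) = 0b00110100; 0b11110100 ⊕ 0b00110100 = 0b11000000.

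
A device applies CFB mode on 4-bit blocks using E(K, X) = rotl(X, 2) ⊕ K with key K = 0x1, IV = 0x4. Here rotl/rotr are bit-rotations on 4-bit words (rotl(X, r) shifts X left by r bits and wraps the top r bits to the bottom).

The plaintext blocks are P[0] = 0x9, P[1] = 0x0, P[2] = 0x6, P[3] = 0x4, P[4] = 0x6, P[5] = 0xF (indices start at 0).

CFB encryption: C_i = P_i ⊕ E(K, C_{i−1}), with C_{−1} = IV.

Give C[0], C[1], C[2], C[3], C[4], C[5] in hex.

C[0] = 0x9, C[1] = 0x7, C[2] = 0xA, C[3] = 0xF, C[4] = 0x8, C[5] = 0xC

C[0]: E(K, 0x4) = 0x0; 0x9 ⊕ 0x0 = 0x9.
C[1]: E(K, 0x9) = 0x7; 0x0 ⊕ 0x7 = 0x7.
C[2]: E(K, 0x7) = 0xC; 0x6 ⊕ 0xC = 0xA.
C[3]: E(K, 0xA) = 0xB; 0x4 ⊕ 0xB = 0xF.
C[4]: E(K, 0xF) = 0xE; 0x6 ⊕ 0xE = 0x8.
C[5]: E(K, 0x8) = 0x3; 0xF ⊕ 0x3 = 0xC.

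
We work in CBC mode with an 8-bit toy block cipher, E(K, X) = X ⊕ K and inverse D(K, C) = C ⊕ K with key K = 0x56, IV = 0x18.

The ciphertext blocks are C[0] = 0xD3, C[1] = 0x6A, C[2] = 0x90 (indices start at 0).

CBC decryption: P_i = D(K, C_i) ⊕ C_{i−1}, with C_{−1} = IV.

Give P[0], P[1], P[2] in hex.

P[0]: D(K, 0xD3) = 0x85; 0x85 ⊕ 0x18 = 0x9D.
P[1]: D(K, 0x6A) = 0x3C; 0x3C ⊕ 0xD3 = 0xEF.
P[2]: D(K, 0x90) = 0xC6; 0xC6 ⊕ 0x6A = 0xAC.

P[0] = 0x9D, P[1] = 0xEF, P[2] = 0xAC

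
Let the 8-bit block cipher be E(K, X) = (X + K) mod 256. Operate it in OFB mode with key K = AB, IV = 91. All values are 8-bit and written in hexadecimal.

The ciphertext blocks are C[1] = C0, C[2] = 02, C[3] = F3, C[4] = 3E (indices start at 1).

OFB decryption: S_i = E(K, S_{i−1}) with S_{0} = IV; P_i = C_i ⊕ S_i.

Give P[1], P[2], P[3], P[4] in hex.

P[1]: S = E(K, 91) = 3C; C0 ⊕ 3C = FC.
P[2]: S = E(K, 3C) = E7; 02 ⊕ E7 = E5.
P[3]: S = E(K, E7) = 92; F3 ⊕ 92 = 61.
P[4]: S = E(K, 92) = 3D; 3E ⊕ 3D = 03.

P[1] = FC, P[2] = E5, P[3] = 61, P[4] = 03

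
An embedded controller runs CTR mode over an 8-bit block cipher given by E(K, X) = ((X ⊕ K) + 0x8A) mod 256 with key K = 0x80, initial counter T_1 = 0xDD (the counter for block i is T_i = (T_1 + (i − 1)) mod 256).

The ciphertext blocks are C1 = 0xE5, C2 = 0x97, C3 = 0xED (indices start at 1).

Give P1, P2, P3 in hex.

P1 = 0x02, P2 = 0x7F, P3 = 0x04

CTR decryption: S_i = E(K, T_i) where T_i is the counter for block i; P_i = C_i ⊕ S_i.
P1: T = 0xDD, S = E(K, T) = 0xE7; 0xE5 ⊕ 0xE7 = 0x02.
P2: T = 0xDE, S = E(K, T) = 0xE8; 0x97 ⊕ 0xE8 = 0x7F.
P3: T = 0xDF, S = E(K, T) = 0xE9; 0xED ⊕ 0xE9 = 0x04.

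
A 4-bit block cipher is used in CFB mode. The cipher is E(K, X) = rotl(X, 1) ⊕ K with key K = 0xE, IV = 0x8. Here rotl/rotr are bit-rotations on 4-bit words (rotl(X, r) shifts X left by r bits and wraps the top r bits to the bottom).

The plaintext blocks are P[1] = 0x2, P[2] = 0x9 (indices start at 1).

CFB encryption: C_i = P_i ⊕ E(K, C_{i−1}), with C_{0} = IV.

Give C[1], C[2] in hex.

C[1]: E(K, 0x8) = 0xF; 0x2 ⊕ 0xF = 0xD.
C[2]: E(K, 0xD) = 0x5; 0x9 ⊕ 0x5 = 0xC.

C[1] = 0xD, C[2] = 0xC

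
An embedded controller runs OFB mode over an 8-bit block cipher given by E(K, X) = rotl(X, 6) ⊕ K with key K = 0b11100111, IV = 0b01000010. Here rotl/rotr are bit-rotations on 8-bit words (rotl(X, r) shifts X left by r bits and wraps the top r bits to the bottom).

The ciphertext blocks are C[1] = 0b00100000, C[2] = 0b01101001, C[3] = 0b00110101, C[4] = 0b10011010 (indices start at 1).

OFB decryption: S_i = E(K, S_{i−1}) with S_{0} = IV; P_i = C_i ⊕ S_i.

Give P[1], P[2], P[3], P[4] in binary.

P[1] = 0b01010111, P[2] = 0b01010011, P[3] = 0b01011100, P[4] = 0b00100111

P[1]: S = E(K, 0b01000010) = 0b01110111; 0b00100000 ⊕ 0b01110111 = 0b01010111.
P[2]: S = E(K, 0b01110111) = 0b00111010; 0b01101001 ⊕ 0b00111010 = 0b01010011.
P[3]: S = E(K, 0b00111010) = 0b01101001; 0b00110101 ⊕ 0b01101001 = 0b01011100.
P[4]: S = E(K, 0b01101001) = 0b10111101; 0b10011010 ⊕ 0b10111101 = 0b00100111.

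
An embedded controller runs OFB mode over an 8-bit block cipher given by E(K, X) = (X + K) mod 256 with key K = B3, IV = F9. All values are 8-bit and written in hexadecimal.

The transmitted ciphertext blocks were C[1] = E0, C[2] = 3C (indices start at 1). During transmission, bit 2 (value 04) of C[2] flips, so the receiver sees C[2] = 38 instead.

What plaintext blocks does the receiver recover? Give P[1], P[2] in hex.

OFB decryption: S_i = E(K, S_{i−1}) with S_{0} = IV; P_i = C_i ⊕ S_i.
Only C[2] changed, to 38. In OFB, a change in C_i flips the same bit in P_i only; the keystream is unaffected. Decrypting the received ciphertext:
P[1]: S = E(K, F9) = AC; E0 ⊕ AC = 4C.
P[2]: S = E(K, AC) = 5F; 38 ⊕ 5F = 67.
Blocks that differ from the original plaintext: P[2].

P[1] = 4C, P[2] = 67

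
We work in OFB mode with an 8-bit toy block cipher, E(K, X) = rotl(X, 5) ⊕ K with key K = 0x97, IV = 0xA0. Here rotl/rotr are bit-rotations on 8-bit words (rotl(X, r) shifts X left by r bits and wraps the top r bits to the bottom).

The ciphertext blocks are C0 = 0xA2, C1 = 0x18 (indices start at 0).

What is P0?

OFB decryption: S_i = E(K, S_{i−1}) with S_{−1} = IV; P_i = C_i ⊕ S_i.
P0: S = E(K, 0xA0) = 0x83; 0xA2 ⊕ 0x83 = 0x21.

P0 = 0x21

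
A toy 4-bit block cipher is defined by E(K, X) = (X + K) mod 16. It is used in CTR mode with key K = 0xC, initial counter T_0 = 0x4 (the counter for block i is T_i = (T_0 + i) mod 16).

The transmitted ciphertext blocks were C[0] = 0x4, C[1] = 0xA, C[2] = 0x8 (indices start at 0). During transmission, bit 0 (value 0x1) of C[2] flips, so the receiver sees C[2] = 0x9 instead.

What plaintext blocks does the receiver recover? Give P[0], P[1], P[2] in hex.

CTR decryption: S_i = E(K, T_i) where T_i is the counter for block i; P_i = C_i ⊕ S_i.
Only C[2] changed, to 0x9. In CTR, a change in C_i flips the same bit in P_i only; the keystream is unaffected. Decrypting the received ciphertext:
P[0]: T = 0x4, S = E(K, T) = 0x0; 0x4 ⊕ 0x0 = 0x4.
P[1]: T = 0x5, S = E(K, T) = 0x1; 0xA ⊕ 0x1 = 0xB.
P[2]: T = 0x6, S = E(K, T) = 0x2; 0x9 ⊕ 0x2 = 0xB.
Blocks that differ from the original plaintext: P[2].

P[0] = 0x4, P[1] = 0xB, P[2] = 0xB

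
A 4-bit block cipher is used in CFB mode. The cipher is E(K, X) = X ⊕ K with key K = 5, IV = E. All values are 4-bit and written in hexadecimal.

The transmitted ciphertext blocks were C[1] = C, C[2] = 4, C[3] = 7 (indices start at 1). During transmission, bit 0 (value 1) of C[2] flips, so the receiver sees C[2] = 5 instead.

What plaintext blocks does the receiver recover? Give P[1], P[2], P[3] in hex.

CFB decryption: P_i = C_i ⊕ E(K, C_{i−1}), with C_{0} = IV.
Only C[2] changed, to 5. In CFB, a change in C_i flips the same bit in P_i and garbles P_{i+1}. Decrypting the received ciphertext:
P[1]: E(K, E) = B; C ⊕ B = 7.
P[2]: E(K, C) = 9; 5 ⊕ 9 = C.
P[3]: E(K, 5) = 0; 7 ⊕ 0 = 7.
Blocks that differ from the original plaintext: P[2], P[3].

P[1] = 7, P[2] = C, P[3] = 7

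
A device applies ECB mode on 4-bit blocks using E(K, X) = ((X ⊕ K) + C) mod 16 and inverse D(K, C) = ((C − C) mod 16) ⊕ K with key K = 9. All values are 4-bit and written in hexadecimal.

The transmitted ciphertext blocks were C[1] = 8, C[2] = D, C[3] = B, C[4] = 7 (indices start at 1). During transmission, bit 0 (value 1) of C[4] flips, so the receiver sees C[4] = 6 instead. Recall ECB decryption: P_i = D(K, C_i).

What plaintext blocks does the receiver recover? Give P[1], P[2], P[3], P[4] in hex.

Only C[4] changed, to 6. In ECB, a change in C_i affects only P_i. Decrypting the received ciphertext:
P[1]: D(K, 8) = 5.
P[2]: D(K, D) = 8.
P[3]: D(K, B) = 6.
P[4]: D(K, 6) = 3.
Blocks that differ from the original plaintext: P[4].

P[1] = 5, P[2] = 8, P[3] = 6, P[4] = 3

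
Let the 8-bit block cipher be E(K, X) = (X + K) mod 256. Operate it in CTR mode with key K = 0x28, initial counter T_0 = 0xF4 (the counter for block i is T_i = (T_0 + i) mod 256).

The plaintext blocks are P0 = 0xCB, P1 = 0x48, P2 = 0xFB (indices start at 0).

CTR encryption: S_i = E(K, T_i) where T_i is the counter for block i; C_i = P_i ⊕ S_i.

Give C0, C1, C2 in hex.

C0: T = 0xF4, S = E(K, T) = 0x1C; 0xCB ⊕ 0x1C = 0xD7.
C1: T = 0xF5, S = E(K, T) = 0x1D; 0x48 ⊕ 0x1D = 0x55.
C2: T = 0xF6, S = E(K, T) = 0x1E; 0xFB ⊕ 0x1E = 0xE5.

C0 = 0xD7, C1 = 0x55, C2 = 0xE5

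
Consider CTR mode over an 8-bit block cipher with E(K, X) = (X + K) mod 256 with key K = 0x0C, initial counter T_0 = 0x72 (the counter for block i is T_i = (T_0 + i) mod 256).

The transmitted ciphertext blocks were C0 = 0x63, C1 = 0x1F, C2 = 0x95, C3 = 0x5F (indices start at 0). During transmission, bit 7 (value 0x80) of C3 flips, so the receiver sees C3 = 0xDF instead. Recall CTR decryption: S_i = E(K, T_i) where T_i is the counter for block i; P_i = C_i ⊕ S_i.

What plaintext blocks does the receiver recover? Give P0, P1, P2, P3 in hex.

Only C3 changed, to 0xDF. In CTR, a change in C_i flips the same bit in P_i only; the keystream is unaffected. Decrypting the received ciphertext:
P0: T = 0x72, S = E(K, T) = 0x7E; 0x63 ⊕ 0x7E = 0x1D.
P1: T = 0x73, S = E(K, T) = 0x7F; 0x1F ⊕ 0x7F = 0x60.
P2: T = 0x74, S = E(K, T) = 0x80; 0x95 ⊕ 0x80 = 0x15.
P3: T = 0x75, S = E(K, T) = 0x81; 0xDF ⊕ 0x81 = 0x5E.
Blocks that differ from the original plaintext: P3.

P0 = 0x1D, P1 = 0x60, P2 = 0x15, P3 = 0x5E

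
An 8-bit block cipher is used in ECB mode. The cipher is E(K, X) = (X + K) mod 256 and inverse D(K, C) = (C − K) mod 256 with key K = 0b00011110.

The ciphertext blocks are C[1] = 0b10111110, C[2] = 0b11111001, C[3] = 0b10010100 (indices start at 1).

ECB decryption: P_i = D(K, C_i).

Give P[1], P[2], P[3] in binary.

P[1]: D(K, 0b10111110) = 0b10100000.
P[2]: D(K, 0b11111001) = 0b11011011.
P[3]: D(K, 0b10010100) = 0b01110110.

P[1] = 0b10100000, P[2] = 0b11011011, P[3] = 0b01110110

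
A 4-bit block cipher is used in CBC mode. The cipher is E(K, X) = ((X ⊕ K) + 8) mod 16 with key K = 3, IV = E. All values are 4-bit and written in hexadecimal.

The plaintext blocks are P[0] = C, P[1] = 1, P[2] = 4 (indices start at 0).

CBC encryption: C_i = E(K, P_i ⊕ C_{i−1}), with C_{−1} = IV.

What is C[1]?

C[1] = 3

C[0]: P[0] ⊕ E = 2; E(K, 2) = 9.
C[1]: P[1] ⊕ 9 = 8; E(K, 8) = 3.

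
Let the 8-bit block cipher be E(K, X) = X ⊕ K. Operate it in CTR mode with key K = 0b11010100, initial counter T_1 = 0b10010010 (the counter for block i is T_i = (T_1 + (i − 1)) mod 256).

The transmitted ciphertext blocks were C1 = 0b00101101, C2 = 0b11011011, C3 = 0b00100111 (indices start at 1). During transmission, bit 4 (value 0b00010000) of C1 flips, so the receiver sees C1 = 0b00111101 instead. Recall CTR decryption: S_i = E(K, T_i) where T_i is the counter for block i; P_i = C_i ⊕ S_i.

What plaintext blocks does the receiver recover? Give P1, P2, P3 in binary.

P1 = 0b01111011, P2 = 0b10011100, P3 = 0b01100111

Only C1 changed, to 0b00111101. In CTR, a change in C_i flips the same bit in P_i only; the keystream is unaffected. Decrypting the received ciphertext:
P1: T = 0b10010010, S = E(K, T) = 0b01000110; 0b00111101 ⊕ 0b01000110 = 0b01111011.
P2: T = 0b10010011, S = E(K, T) = 0b01000111; 0b11011011 ⊕ 0b01000111 = 0b10011100.
P3: T = 0b10010100, S = E(K, T) = 0b01000000; 0b00100111 ⊕ 0b01000000 = 0b01100111.
Blocks that differ from the original plaintext: P1.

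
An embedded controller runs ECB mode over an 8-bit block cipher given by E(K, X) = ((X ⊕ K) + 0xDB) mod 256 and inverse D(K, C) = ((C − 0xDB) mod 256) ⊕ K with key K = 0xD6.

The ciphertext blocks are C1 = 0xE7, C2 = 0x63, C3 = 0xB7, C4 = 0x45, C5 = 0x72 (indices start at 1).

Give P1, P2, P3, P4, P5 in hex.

ECB decryption: P_i = D(K, C_i).
P1: D(K, 0xE7) = 0xDA.
P2: D(K, 0x63) = 0x5E.
P3: D(K, 0xB7) = 0x0A.
P4: D(K, 0x45) = 0xBC.
P5: D(K, 0x72) = 0x41.

P1 = 0xDA, P2 = 0x5E, P3 = 0x0A, P4 = 0xBC, P5 = 0x41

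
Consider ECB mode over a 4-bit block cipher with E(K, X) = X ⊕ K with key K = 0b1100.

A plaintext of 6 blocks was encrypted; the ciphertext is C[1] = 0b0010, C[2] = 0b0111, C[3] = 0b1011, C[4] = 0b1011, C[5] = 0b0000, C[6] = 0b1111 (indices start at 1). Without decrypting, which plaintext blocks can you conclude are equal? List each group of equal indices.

ECB encrypts each block independently with the same key, so equal ciphertext blocks imply equal plaintext blocks.
C[3] = C[4] = 0b1011, so P[3] = P[4].

P[3] = P[4]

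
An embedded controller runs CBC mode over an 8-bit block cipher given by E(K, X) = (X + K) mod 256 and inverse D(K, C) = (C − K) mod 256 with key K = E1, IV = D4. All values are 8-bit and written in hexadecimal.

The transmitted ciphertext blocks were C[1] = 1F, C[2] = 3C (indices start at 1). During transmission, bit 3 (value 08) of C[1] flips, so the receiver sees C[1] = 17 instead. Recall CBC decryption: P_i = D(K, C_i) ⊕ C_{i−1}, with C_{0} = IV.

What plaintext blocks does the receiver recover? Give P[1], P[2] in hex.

P[1] = E2, P[2] = 4C

Only C[1] changed, to 17. In CBC, a change in C_i garbles P_i and flips the same bit in P_{i+1}. Decrypting the received ciphertext:
P[1]: D(K, 17) = 36; 36 ⊕ D4 = E2.
P[2]: D(K, 3C) = 5B; 5B ⊕ 17 = 4C.
Blocks that differ from the original plaintext: P[1], P[2].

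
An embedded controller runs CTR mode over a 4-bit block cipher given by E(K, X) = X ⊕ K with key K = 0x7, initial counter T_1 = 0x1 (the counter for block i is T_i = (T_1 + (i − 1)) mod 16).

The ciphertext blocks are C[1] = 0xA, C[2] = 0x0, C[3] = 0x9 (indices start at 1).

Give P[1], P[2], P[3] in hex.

CTR decryption: S_i = E(K, T_i) where T_i is the counter for block i; P_i = C_i ⊕ S_i.
P[1]: T = 0x1, S = E(K, T) = 0x6; 0xA ⊕ 0x6 = 0xC.
P[2]: T = 0x2, S = E(K, T) = 0x5; 0x0 ⊕ 0x5 = 0x5.
P[3]: T = 0x3, S = E(K, T) = 0x4; 0x9 ⊕ 0x4 = 0xD.

P[1] = 0xC, P[2] = 0x5, P[3] = 0xD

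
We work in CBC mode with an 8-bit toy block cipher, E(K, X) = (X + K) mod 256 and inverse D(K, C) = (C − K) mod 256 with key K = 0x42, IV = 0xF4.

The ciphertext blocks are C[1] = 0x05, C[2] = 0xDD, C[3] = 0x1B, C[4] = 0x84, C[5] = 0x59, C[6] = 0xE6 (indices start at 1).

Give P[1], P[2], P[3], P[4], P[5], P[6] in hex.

P[1] = 0x37, P[2] = 0x9E, P[3] = 0x04, P[4] = 0x59, P[5] = 0x93, P[6] = 0xFD

CBC decryption: P_i = D(K, C_i) ⊕ C_{i−1}, with C_{0} = IV.
P[1]: D(K, 0x05) = 0xC3; 0xC3 ⊕ 0xF4 = 0x37.
P[2]: D(K, 0xDD) = 0x9B; 0x9B ⊕ 0x05 = 0x9E.
P[3]: D(K, 0x1B) = 0xD9; 0xD9 ⊕ 0xDD = 0x04.
P[4]: D(K, 0x84) = 0x42; 0x42 ⊕ 0x1B = 0x59.
P[5]: D(K, 0x59) = 0x17; 0x17 ⊕ 0x84 = 0x93.
P[6]: D(K, 0xE6) = 0xA4; 0xA4 ⊕ 0x59 = 0xFD.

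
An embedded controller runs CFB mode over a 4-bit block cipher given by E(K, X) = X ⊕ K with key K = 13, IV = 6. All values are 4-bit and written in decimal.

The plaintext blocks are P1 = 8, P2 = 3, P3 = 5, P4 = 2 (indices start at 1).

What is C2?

CFB encryption: C_i = P_i ⊕ E(K, C_{i−1}), with C_{0} = IV.
C1: E(K, 6) = 11; 8 ⊕ 11 = 3.
C2: E(K, 3) = 14; 3 ⊕ 14 = 13.

C2 = 13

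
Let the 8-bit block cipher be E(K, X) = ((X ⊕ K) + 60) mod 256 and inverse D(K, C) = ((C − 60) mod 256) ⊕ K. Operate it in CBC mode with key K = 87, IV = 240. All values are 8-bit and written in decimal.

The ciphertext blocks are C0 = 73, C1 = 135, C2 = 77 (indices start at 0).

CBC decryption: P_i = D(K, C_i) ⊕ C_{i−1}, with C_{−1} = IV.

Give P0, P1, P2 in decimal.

P0 = 170, P1 = 85, P2 = 193

P0: D(K, 73) = 90; 90 ⊕ 240 = 170.
P1: D(K, 135) = 28; 28 ⊕ 73 = 85.
P2: D(K, 77) = 70; 70 ⊕ 135 = 193.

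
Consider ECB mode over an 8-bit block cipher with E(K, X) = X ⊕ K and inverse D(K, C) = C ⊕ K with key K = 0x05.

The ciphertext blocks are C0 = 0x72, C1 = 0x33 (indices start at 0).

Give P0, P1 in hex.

P0 = 0x77, P1 = 0x36

ECB decryption: P_i = D(K, C_i).
P0: D(K, 0x72) = 0x77.
P1: D(K, 0x33) = 0x36.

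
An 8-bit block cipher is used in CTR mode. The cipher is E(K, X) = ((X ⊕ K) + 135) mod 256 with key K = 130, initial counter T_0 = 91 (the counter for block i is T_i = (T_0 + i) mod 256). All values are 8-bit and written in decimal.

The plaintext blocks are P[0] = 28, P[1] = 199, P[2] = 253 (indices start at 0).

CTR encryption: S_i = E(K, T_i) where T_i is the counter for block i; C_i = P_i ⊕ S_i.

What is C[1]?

C[1] = 162

C[0]: T = 91, S = E(K, T) = 96; 28 ⊕ 96 = 124.
C[1]: T = 92, S = E(K, T) = 101; 199 ⊕ 101 = 162.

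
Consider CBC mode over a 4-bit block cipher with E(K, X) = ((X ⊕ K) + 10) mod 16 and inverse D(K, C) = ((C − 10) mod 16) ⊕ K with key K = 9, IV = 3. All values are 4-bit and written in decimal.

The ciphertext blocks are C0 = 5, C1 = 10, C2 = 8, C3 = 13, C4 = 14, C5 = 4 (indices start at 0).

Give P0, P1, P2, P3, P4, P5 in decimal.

CBC decryption: P_i = D(K, C_i) ⊕ C_{i−1}, with C_{−1} = IV.
P0: D(K, 5) = 2; 2 ⊕ 3 = 1.
P1: D(K, 10) = 9; 9 ⊕ 5 = 12.
P2: D(K, 8) = 7; 7 ⊕ 10 = 13.
P3: D(K, 13) = 10; 10 ⊕ 8 = 2.
P4: D(K, 14) = 13; 13 ⊕ 13 = 0.
P5: D(K, 4) = 3; 3 ⊕ 14 = 13.

P0 = 1, P1 = 12, P2 = 13, P3 = 2, P4 = 0, P5 = 13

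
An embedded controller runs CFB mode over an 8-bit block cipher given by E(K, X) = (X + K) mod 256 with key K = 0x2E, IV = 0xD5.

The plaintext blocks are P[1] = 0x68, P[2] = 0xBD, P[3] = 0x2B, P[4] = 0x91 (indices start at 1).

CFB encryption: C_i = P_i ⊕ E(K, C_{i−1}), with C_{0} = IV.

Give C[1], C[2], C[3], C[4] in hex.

C[1]: E(K, 0xD5) = 0x03; 0x68 ⊕ 0x03 = 0x6B.
C[2]: E(K, 0x6B) = 0x99; 0xBD ⊕ 0x99 = 0x24.
C[3]: E(K, 0x24) = 0x52; 0x2B ⊕ 0x52 = 0x79.
C[4]: E(K, 0x79) = 0xA7; 0x91 ⊕ 0xA7 = 0x36.

C[1] = 0x6B, C[2] = 0x24, C[3] = 0x79, C[4] = 0x36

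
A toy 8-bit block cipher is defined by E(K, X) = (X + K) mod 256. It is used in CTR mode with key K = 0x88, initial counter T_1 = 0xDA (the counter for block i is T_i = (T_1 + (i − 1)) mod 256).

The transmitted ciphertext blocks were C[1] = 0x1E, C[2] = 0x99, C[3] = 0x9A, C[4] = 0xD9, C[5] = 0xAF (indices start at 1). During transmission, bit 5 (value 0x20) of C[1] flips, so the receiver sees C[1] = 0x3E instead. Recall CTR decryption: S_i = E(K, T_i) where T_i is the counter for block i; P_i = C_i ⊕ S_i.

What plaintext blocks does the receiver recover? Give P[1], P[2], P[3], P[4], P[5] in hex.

Only C[1] changed, to 0x3E. In CTR, a change in C_i flips the same bit in P_i only; the keystream is unaffected. Decrypting the received ciphertext:
P[1]: T = 0xDA, S = E(K, T) = 0x62; 0x3E ⊕ 0x62 = 0x5C.
P[2]: T = 0xDB, S = E(K, T) = 0x63; 0x99 ⊕ 0x63 = 0xFA.
P[3]: T = 0xDC, S = E(K, T) = 0x64; 0x9A ⊕ 0x64 = 0xFE.
P[4]: T = 0xDD, S = E(K, T) = 0x65; 0xD9 ⊕ 0x65 = 0xBC.
P[5]: T = 0xDE, S = E(K, T) = 0x66; 0xAF ⊕ 0x66 = 0xC9.
Blocks that differ from the original plaintext: P[1].

P[1] = 0x5C, P[2] = 0xFA, P[3] = 0xFE, P[4] = 0xBC, P[5] = 0xC9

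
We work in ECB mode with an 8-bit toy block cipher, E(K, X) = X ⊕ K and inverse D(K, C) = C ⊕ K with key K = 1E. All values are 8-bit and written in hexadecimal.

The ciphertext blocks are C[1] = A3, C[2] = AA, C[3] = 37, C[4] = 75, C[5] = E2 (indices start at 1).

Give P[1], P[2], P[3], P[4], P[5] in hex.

P[1] = BD, P[2] = B4, P[3] = 29, P[4] = 6B, P[5] = FC

ECB decryption: P_i = D(K, C_i).
P[1]: D(K, A3) = BD.
P[2]: D(K, AA) = B4.
P[3]: D(K, 37) = 29.
P[4]: D(K, 75) = 6B.
P[5]: D(K, E2) = FC.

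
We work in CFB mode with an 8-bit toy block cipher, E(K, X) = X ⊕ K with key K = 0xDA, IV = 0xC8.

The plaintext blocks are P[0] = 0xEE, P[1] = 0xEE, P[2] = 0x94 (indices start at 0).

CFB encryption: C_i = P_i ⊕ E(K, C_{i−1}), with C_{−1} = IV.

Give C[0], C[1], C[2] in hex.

C[0] = 0xFC, C[1] = 0xC8, C[2] = 0x86

C[0]: E(K, 0xC8) = 0x12; 0xEE ⊕ 0x12 = 0xFC.
C[1]: E(K, 0xFC) = 0x26; 0xEE ⊕ 0x26 = 0xC8.
C[2]: E(K, 0xC8) = 0x12; 0x94 ⊕ 0x12 = 0x86.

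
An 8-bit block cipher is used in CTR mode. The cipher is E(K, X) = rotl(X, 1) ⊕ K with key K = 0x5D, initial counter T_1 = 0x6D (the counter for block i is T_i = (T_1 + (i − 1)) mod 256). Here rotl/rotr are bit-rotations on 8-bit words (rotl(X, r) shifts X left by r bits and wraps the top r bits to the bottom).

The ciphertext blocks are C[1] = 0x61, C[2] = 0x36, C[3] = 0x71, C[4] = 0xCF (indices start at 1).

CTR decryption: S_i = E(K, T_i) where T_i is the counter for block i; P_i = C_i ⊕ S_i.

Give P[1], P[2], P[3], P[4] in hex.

P[1] = 0xE6, P[2] = 0xB7, P[3] = 0xF2, P[4] = 0x72

P[1]: T = 0x6D, S = E(K, T) = 0x87; 0x61 ⊕ 0x87 = 0xE6.
P[2]: T = 0x6E, S = E(K, T) = 0x81; 0x36 ⊕ 0x81 = 0xB7.
P[3]: T = 0x6F, S = E(K, T) = 0x83; 0x71 ⊕ 0x83 = 0xF2.
P[4]: T = 0x70, S = E(K, T) = 0xBD; 0xCF ⊕ 0xBD = 0x72.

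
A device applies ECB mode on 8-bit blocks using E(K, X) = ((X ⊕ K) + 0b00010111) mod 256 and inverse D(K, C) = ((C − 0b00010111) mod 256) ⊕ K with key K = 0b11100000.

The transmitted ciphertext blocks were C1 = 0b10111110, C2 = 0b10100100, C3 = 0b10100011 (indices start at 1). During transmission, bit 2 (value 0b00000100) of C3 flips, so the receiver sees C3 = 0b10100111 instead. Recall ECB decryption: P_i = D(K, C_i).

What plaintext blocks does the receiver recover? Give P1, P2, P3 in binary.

P1 = 0b01000111, P2 = 0b01101101, P3 = 0b01110000

Only C3 changed, to 0b10100111. In ECB, a change in C_i affects only P_i. Decrypting the received ciphertext:
P1: D(K, 0b10111110) = 0b01000111.
P2: D(K, 0b10100100) = 0b01101101.
P3: D(K, 0b10100111) = 0b01110000.
Blocks that differ from the original plaintext: P3.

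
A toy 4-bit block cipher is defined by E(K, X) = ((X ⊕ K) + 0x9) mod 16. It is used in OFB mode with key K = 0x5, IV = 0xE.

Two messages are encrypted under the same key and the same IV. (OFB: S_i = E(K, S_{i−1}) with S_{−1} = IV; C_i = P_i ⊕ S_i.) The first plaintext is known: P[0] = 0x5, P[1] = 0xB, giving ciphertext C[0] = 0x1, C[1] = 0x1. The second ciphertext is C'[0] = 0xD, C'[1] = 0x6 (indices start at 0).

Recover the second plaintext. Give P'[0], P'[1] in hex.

In OFB with a reused IV, both messages share the same keystream S_i, so C_i ⊕ C'_i = P_i ⊕ P'_i and thus P'_i = P_i ⊕ C_i ⊕ C'_i.
P'[0]: 0x5 ⊕ 0x1 ⊕ 0xD = 0x9.
P'[1]: 0xB ⊕ 0x1 ⊕ 0x6 = 0xC.

P'[0] = 0x9, P'[1] = 0xC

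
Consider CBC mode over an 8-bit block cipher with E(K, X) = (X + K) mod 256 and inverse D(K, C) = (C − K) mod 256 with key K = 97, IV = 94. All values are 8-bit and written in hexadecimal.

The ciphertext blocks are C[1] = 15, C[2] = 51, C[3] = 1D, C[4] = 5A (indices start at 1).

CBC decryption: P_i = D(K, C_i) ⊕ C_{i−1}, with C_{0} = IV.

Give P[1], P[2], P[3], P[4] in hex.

P[1] = EA, P[2] = AF, P[3] = D7, P[4] = DE

P[1]: D(K, 15) = 7E; 7E ⊕ 94 = EA.
P[2]: D(K, 51) = BA; BA ⊕ 15 = AF.
P[3]: D(K, 1D) = 86; 86 ⊕ 51 = D7.
P[4]: D(K, 5A) = C3; C3 ⊕ 1D = DE.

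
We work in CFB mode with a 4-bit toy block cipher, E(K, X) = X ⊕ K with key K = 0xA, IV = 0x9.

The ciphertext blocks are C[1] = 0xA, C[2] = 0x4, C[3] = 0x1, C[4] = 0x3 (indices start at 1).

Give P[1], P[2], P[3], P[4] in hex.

P[1] = 0x9, P[2] = 0x4, P[3] = 0xF, P[4] = 0x8

CFB decryption: P_i = C_i ⊕ E(K, C_{i−1}), with C_{0} = IV.
P[1]: E(K, 0x9) = 0x3; 0xA ⊕ 0x3 = 0x9.
P[2]: E(K, 0xA) = 0x0; 0x4 ⊕ 0x0 = 0x4.
P[3]: E(K, 0x4) = 0xE; 0x1 ⊕ 0xE = 0xF.
P[4]: E(K, 0x1) = 0xB; 0x3 ⊕ 0xB = 0x8.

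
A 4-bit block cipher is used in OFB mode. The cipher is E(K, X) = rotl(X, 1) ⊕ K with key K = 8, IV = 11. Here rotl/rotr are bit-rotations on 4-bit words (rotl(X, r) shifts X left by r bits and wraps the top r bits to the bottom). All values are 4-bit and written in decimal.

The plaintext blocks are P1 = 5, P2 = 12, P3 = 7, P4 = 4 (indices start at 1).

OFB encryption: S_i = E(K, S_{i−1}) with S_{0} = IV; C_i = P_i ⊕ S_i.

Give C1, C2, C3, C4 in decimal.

C1: S = E(K, 11) = 15; 5 ⊕ 15 = 10.
C2: S = E(K, 15) = 7; 12 ⊕ 7 = 11.
C3: S = E(K, 7) = 6; 7 ⊕ 6 = 1.
C4: S = E(K, 6) = 4; 4 ⊕ 4 = 0.

C1 = 10, C2 = 11, C3 = 1, C4 = 0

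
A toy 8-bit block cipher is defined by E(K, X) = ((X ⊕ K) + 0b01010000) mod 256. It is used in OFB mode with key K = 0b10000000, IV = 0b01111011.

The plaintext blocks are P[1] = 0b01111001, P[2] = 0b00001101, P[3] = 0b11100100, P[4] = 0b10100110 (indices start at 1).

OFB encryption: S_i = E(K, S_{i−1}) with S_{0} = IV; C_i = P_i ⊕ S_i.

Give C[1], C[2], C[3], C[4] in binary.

C[1]: S = E(K, 0b01111011) = 0b01001011; 0b01111001 ⊕ 0b01001011 = 0b00110010.
C[2]: S = E(K, 0b01001011) = 0b00011011; 0b00001101 ⊕ 0b00011011 = 0b00010110.
C[3]: S = E(K, 0b00011011) = 0b11101011; 0b11100100 ⊕ 0b11101011 = 0b00001111.
C[4]: S = E(K, 0b11101011) = 0b10111011; 0b10100110 ⊕ 0b10111011 = 0b00011101.

C[1] = 0b00110010, C[2] = 0b00010110, C[3] = 0b00001111, C[4] = 0b00011101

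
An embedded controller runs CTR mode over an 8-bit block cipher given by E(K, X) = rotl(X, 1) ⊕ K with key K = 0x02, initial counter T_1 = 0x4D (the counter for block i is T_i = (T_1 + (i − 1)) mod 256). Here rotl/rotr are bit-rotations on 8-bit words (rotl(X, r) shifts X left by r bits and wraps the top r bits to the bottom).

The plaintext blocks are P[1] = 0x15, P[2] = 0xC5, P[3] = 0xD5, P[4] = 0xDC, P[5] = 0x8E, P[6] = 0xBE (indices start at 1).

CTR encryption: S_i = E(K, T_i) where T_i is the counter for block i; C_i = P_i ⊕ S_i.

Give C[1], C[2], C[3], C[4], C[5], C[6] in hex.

C[1]: T = 0x4D, S = E(K, T) = 0x98; 0x15 ⊕ 0x98 = 0x8D.
C[2]: T = 0x4E, S = E(K, T) = 0x9E; 0xC5 ⊕ 0x9E = 0x5B.
C[3]: T = 0x4F, S = E(K, T) = 0x9C; 0xD5 ⊕ 0x9C = 0x49.
C[4]: T = 0x50, S = E(K, T) = 0xA2; 0xDC ⊕ 0xA2 = 0x7E.
C[5]: T = 0x51, S = E(K, T) = 0xA0; 0x8E ⊕ 0xA0 = 0x2E.
C[6]: T = 0x52, S = E(K, T) = 0xA6; 0xBE ⊕ 0xA6 = 0x18.

C[1] = 0x8D, C[2] = 0x5B, C[3] = 0x49, C[4] = 0x7E, C[5] = 0x2E, C[6] = 0x18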